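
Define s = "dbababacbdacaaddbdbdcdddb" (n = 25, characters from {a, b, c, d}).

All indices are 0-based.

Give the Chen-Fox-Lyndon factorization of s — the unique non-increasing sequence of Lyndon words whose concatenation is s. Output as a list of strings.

["d", "b", "ababacbdac", "aaddbdbdcdddb"]

emit factor 1: 'd' (i=0, period=1)
emit factor 2: 'b' (i=1, period=1)
emit factor 3: 'ababacbdac' (i=2, period=10)
emit factor 4: 'aaddbdbdcdddb' (i=12, period=13)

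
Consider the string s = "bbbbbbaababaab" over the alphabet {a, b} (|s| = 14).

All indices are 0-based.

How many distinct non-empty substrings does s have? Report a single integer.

sorted suffixes:
  #0 SA[0]=11  'aab'
  #1 SA[1]=6  'aababaab'
  #2 SA[2]=12  'ab'
  #3 SA[3]=9  'abaab'
  #4 SA[4]=7  'ababaab'
  #5 SA[5]=13  'b'
  #6 SA[6]=10  'baab'
  #7 SA[7]=5  'baababaab'
  #8 SA[8]=8  'babaab'
  #9 SA[9]=4  'bbaababaab'
  #10 SA[10]=3  'bbbaababaab'
  #11 SA[11]=2  'bbbbaababaab'
  #12 SA[12]=1  'bbbbbaababaab'
  #13 SA[13]=0  'bbbbbbaababaab'

SA = [11, 6, 12, 9, 7, 13, 10, 5, 8, 4, 3, 2, 1, 0]
i: (SA[i-1],SA[i]) lcp shared
  1: (11,6) 3 'aab'
  2: (6,12) 1 'a'
  3: (12,9) 2 'ab'
  4: (9,7) 3 'aba'
  5: (7,13) 0 ''
  6: (13,10) 1 'b'
  7: (10,5) 4 'baab'
  8: (5,8) 2 'ba'
  9: (8,4) 1 'b'
  10: (4,3) 2 'bb'
  11: (3,2) 3 'bbb'
  12: (2,1) 4 'bbbb'
  13: (1,0) 5 'bbbbb'

n(n+1)/2 = 14·15/2 = 105
Σ LCP = 0 + 3 + 1 + 2 + 3 + 0 + 1 + 4 + 2 + 1 + 2 + 3 + 4 + 5 = 31
distinct = 105 − 31 = 74

74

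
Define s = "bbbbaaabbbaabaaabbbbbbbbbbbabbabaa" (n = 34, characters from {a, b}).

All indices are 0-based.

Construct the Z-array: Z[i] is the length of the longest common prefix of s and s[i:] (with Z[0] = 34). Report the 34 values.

Z[0]=34
i=1: fresh scan; Z[1]=3 extend→box=[1,4)
i=2: min(r-i=2, Z[1]=3)=2; Z[2]=2
i=3: min(r-i=1, Z[2]=2)=1; Z[3]=1
i=4: fresh scan; Z[4]=0
i=5: fresh scan; Z[5]=0
i=6: fresh scan; Z[6]=0
i=7: fresh scan; Z[7]=3 extend→box=[7,10)
i=8: min(r-i=2, Z[1]=3)=2; Z[8]=2
i=9: min(r-i=1, Z[2]=2)=1; Z[9]=1
i=10: fresh scan; Z[10]=0
i=11: fresh scan; Z[11]=0
i=12: fresh scan; Z[12]=1 extend→box=[12,13)
i=13: fresh scan; Z[13]=0
i=14: fresh scan; Z[14]=0
i=15: fresh scan; Z[15]=0
i=16: fresh scan; Z[16]=4 extend→box=[16,20)
i=17: min(r-i=3, Z[1]=3)=3; Z[17]=4 extend→box=[17,21)
i=18: min(r-i=3, Z[1]=3)=3; Z[18]=4 extend→box=[18,22)
i=19: min(r-i=3, Z[1]=3)=3; Z[19]=4 extend→box=[19,23)
i=20: min(r-i=3, Z[1]=3)=3; Z[20]=4 extend→box=[20,24)
i=21: min(r-i=3, Z[1]=3)=3; Z[21]=4 extend→box=[21,25)
i=22: min(r-i=3, Z[1]=3)=3; Z[22]=4 extend→box=[22,26)
i=23: min(r-i=3, Z[1]=3)=3; Z[23]=5 extend→box=[23,28)
i=24: min(r-i=4, Z[1]=3)=3; Z[24]=3
i=25: min(r-i=3, Z[2]=2)=2; Z[25]=2
i=26: min(r-i=2, Z[3]=1)=1; Z[26]=1
i=27: min(r-i=1, Z[4]=0)=0; Z[27]=0
i=28: fresh scan; Z[28]=2 extend→box=[28,30)
i=29: min(r-i=1, Z[1]=3)=1; Z[29]=1
i=30: fresh scan; Z[30]=0
i=31: fresh scan; Z[31]=1 extend→box=[31,32)
i=32: fresh scan; Z[32]=0
i=33: fresh scan; Z[33]=0

[34, 3, 2, 1, 0, 0, 0, 3, 2, 1, 0, 0, 1, 0, 0, 0, 4, 4, 4, 4, 4, 4, 4, 5, 3, 2, 1, 0, 2, 1, 0, 1, 0, 0]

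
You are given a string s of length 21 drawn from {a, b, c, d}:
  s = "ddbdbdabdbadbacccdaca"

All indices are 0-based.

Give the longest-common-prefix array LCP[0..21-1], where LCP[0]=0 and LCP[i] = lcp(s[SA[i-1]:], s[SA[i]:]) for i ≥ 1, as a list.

sorted suffixes:
  #0 SA[0]=20  'a'
  #1 SA[1]=6  'abdbadbacccdaca'
  #2 SA[2]=18  'aca'
  #3 SA[3]=13  'acccdaca'
  #4 SA[4]=10  'adbacccdaca'
  #5 SA[5]=12  'bacccdaca'
  #6 SA[6]=9  'badbacccdaca'
  #7 SA[7]=4  'bdabdbadbacccdaca'
  #8 SA[8]=7  'bdbadbacccdaca'
  #9 SA[9]=2  'bdbdabdbadbacccdaca'
  #10 SA[10]=19  'ca'
  #11 SA[11]=14  'cccdaca'
  #12 SA[12]=15  'ccdaca'
  #13 SA[13]=16  'cdaca'
  #14 SA[14]=5  'dabdbadbacccdaca'
  #15 SA[15]=17  'daca'
  #16 SA[16]=11  'dbacccdaca'
  #17 SA[17]=8  'dbadbacccdaca'
  #18 SA[18]=3  'dbdabdbadbacccdaca'
  #19 SA[19]=1  'dbdbdabdbadbacccdaca'
  #20 SA[20]=0  'ddbdbdabdbadbacccdaca'

SA = [20, 6, 18, 13, 10, 12, 9, 4, 7, 2, 19, 14, 15, 16, 5, 17, 11, 8, 3, 1, 0]
[i] adj suffixes → lcp
  [1] 20/6 → 1 ('a')
  [2] 6/18 → 1 ('a')
  [3] 18/13 → 2 ('ac')
  [4] 13/10 → 1 ('a')
  [5] 10/12 → 0 ('')
  [6] 12/9 → 2 ('ba')
  [7] 9/4 → 1 ('b')
  [8] 4/7 → 2 ('bd')
  [9] 7/2 → 3 ('bdb')
  [10] 2/19 → 0 ('')
  [11] 19/14 → 1 ('c')
  [12] 14/15 → 2 ('cc')
  [13] 15/16 → 1 ('c')
  [14] 16/5 → 0 ('')
  [15] 5/17 → 2 ('da')
  [16] 17/11 → 1 ('d')
  [17] 11/8 → 3 ('dba')
  [18] 8/3 → 2 ('db')
  [19] 3/1 → 3 ('dbd')
  [20] 1/0 → 1 ('d')

[0, 1, 1, 2, 1, 0, 2, 1, 2, 3, 0, 1, 2, 1, 0, 2, 1, 3, 2, 3, 1]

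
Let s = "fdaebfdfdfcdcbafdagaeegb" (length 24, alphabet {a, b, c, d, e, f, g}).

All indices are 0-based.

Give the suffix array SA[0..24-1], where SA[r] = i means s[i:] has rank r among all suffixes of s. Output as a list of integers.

sorted suffixes:
  #0 SA[0]=2  'aebfdfdfcdcbafdagaeegb'
  #1 SA[1]=19  'aeegb'
  #2 SA[2]=14  'afdagaeegb'
  #3 SA[3]=17  'agaeegb'
  #4 SA[4]=23  'b'
  #5 SA[5]=13  'bafdagaeegb'
  #6 SA[6]=4  'bfdfdfcdcbafdagaeegb'
  #7 SA[7]=12  'cbafdagaeegb'
  #8 SA[8]=10  'cdcbafdagaeegb'
  #9 SA[9]=1  'daebfdfdfcdcbafdagaeegb'
  #10 SA[10]=16  'dagaeegb'
  #11 SA[11]=11  'dcbafdagaeegb'
  #12 SA[12]=8  'dfcdcbafdagaeegb'
  #13 SA[13]=6  'dfdfcdcbafdagaeegb'
  #14 SA[14]=3  'ebfdfdfcdcbafdagaeegb'
  #15 SA[15]=20  'eegb'
  #16 SA[16]=21  'egb'
  #17 SA[17]=9  'fcdcbafdagaeegb'
  #18 SA[18]=0  'fdaebfdfdfcdcbafdagaeegb'
  #19 SA[19]=15  'fdagaeegb'
  #20 SA[20]=7  'fdfcdcbafdagaeegb'
  #21 SA[21]=5  'fdfdfcdcbafdagaeegb'
  #22 SA[22]=18  'gaeegb'
  #23 SA[23]=22  'gb'

[2, 19, 14, 17, 23, 13, 4, 12, 10, 1, 16, 11, 8, 6, 3, 20, 21, 9, 0, 15, 7, 5, 18, 22]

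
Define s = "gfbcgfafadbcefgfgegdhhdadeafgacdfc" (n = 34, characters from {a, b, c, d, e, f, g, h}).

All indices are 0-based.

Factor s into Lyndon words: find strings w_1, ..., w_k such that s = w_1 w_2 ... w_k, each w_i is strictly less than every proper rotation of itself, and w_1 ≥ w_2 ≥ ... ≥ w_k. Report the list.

emit factor 1: 'g' (i=0, period=1)
emit factor 2: 'f' (i=1, period=1)
emit factor 3: 'bcgf' (i=2, period=4)
emit factor 4: 'af' (i=6, period=2)
emit factor 5: 'adbcefgfgegdhhdadeafg' (i=8, period=21)
emit factor 6: 'acdfc' (i=29, period=5)

["g", "f", "bcgf", "af", "adbcefgfgegdhhdadeafg", "acdfc"]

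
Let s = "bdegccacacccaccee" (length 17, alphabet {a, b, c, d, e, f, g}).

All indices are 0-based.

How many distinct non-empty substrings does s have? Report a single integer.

sorted suffixes:
  #0 SA[0]=6  'acacccaccee'
  #1 SA[1]=8  'acccaccee'
  #2 SA[2]=12  'accee'
  #3 SA[3]=0  'bdegccacacccaccee'
  #4 SA[4]=5  'cacacccaccee'
  #5 SA[5]=7  'cacccaccee'
  #6 SA[6]=11  'caccee'
  #7 SA[7]=4  'ccacacccaccee'
  #8 SA[8]=10  'ccaccee'
  #9 SA[9]=9  'cccaccee'
  #10 SA[10]=13  'ccee'
  #11 SA[11]=14  'cee'
  #12 SA[12]=1  'degccacacccaccee'
  #13 SA[13]=16  'e'
  #14 SA[14]=15  'ee'
  #15 SA[15]=2  'egccacacccaccee'
  #16 SA[16]=3  'gccacacccaccee'

SA = [6, 8, 12, 0, 5, 7, 11, 4, 10, 9, 13, 14, 1, 16, 15, 2, 3]
rank  pair      lcp
   1  s[6:],s[8:]  2  'ac'
   2  s[8:],s[12:]  3  'acc'
   3  s[12:],s[0:]  0  ''
   4  s[0:],s[5:]  0  ''
   5  s[5:],s[7:]  3  'cac'
   6  s[7:],s[11:]  4  'cacc'
   7  s[11:],s[4:]  1  'c'
   8  s[4:],s[10:]  4  'ccac'
   9  s[10:],s[9:]  2  'cc'
  10  s[9:],s[13:]  2  'cc'
  11  s[13:],s[14:]  1  'c'
  12  s[14:],s[1:]  0  ''
  13  s[1:],s[16:]  0  ''
  14  s[16:],s[15:]  1  'e'
  15  s[15:],s[2:]  1  'e'
  16  s[2:],s[3:]  0  ''

n(n+1)/2 = 17·18/2 = 153
Σ LCP = 0 + 2 + 3 + 0 + 0 + 3 + 4 + 1 + 4 + 2 + 2 + 1 + 0 + 0 + 1 + 1 + 0 = 24
distinct = 153 − 24 = 129

129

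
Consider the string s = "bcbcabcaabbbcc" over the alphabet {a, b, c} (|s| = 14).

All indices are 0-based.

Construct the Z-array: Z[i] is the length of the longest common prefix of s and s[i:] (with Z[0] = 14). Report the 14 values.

[14, 0, 2, 0, 0, 2, 0, 0, 0, 1, 1, 2, 0, 0]

Z[0]=14
i=1: fresh scan; Z[1]=0
i=2: fresh scan; Z[2]=2 extend→box=[2,4)
i=3: min(r-i=1, Z[1]=0)=0; Z[3]=0
i=4: fresh scan; Z[4]=0
i=5: fresh scan; Z[5]=2 extend→box=[5,7)
i=6: min(r-i=1, Z[1]=0)=0; Z[6]=0
i=7: fresh scan; Z[7]=0
i=8: fresh scan; Z[8]=0
i=9: fresh scan; Z[9]=1 extend→box=[9,10)
i=10: fresh scan; Z[10]=1 extend→box=[10,11)
i=11: fresh scan; Z[11]=2 extend→box=[11,13)
i=12: min(r-i=1, Z[1]=0)=0; Z[12]=0
i=13: fresh scan; Z[13]=0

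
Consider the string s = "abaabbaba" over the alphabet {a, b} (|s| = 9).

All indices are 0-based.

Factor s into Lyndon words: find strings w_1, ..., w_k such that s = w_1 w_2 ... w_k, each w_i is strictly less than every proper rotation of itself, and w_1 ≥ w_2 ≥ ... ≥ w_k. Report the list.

emit factor 1: 'ab' (i=0, period=2)
emit factor 2: 'aabbab' (i=2, period=6)
emit factor 3: 'a' (i=8, period=1)

["ab", "aabbab", "a"]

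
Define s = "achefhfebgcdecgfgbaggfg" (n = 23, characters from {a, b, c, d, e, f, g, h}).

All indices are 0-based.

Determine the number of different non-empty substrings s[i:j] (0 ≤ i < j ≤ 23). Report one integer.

258

rank | idx | suffix
   0 |   0 | achefhfebgcdecgfgbaggfg
   1 |  18 | aggfg
   2 |  17 | baggfg
   3 |   8 | bgcdecgfgbaggfg
   4 |  10 | cdecgfgbaggfg
   5 |  13 | cgfgbaggfg
   6 |   1 | chefhfebgcdecgfgbaggfg
   7 |  11 | decgfgbaggfg
   8 |   7 | ebgcdecgfgbaggfg
   9 |  12 | ecgfgbaggfg
  10 |   3 | efhfebgcdecgfgbaggfg
  11 |   6 | febgcdecgfgbaggfg
  12 |  21 | fg
  13 |  15 | fgbaggfg
  14 |   4 | fhfebgcdecgfgbaggfg
  15 |  22 | g
  16 |  16 | gbaggfg
  17 |   9 | gcdecgfgbaggfg
  18 |  20 | gfg
  19 |  14 | gfgbaggfg
  20 |  19 | ggfg
  21 |   2 | hefhfebgcdecgfgbaggfg
  22 |   5 | hfebgcdecgfgbaggfg

SA = [0, 18, 17, 8, 10, 13, 1, 11, 7, 12, 3, 6, 21, 15, 4, 22, 16, 9, 20, 14, 19, 2, 5]
rank  pair      lcp
   1  s[0:],s[18:]  1  'a'
   2  s[18:],s[17:]  0  ''
   3  s[17:],s[8:]  1  'b'
   4  s[8:],s[10:]  0  ''
   5  s[10:],s[13:]  1  'c'
   6  s[13:],s[1:]  1  'c'
   7  s[1:],s[11:]  0  ''
   8  s[11:],s[7:]  0  ''
   9  s[7:],s[12:]  1  'e'
  10  s[12:],s[3:]  1  'e'
  11  s[3:],s[6:]  0  ''
  12  s[6:],s[21:]  1  'f'
  13  s[21:],s[15:]  2  'fg'
  14  s[15:],s[4:]  1  'f'
  15  s[4:],s[22:]  0  ''
  16  s[22:],s[16:]  1  'g'
  17  s[16:],s[9:]  1  'g'
  18  s[9:],s[20:]  1  'g'
  19  s[20:],s[14:]  3  'gfg'
  20  s[14:],s[19:]  1  'g'
  21  s[19:],s[2:]  0  ''
  22  s[2:],s[5:]  1  'h'

n(n+1)/2 = 23·24/2 = 276
Σ LCP = 0 + 1 + 0 + 1 + 0 + 1 + 1 + 0 + 0 + 1 + 1 + 0 + 1 + 2 + 1 + 0 + 1 + 1 + 1 + 3 + 1 + 0 + 1 = 18
distinct = 276 − 18 = 258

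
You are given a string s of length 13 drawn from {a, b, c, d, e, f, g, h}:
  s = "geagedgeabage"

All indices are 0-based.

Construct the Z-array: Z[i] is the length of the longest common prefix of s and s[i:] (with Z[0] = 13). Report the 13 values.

[13, 0, 0, 2, 0, 0, 3, 0, 0, 0, 0, 2, 0]

Z[0]=13
i=1: fresh scan; Z[1]=0
i=2: fresh scan; Z[2]=0
i=3: fresh scan; Z[3]=2 grow→box=[3,5)
i=4: min(r-i=1, Z[1]=0)=0; Z[4]=0
i=5: fresh scan; Z[5]=0
i=6: fresh scan; Z[6]=3 grow→box=[6,9)
i=7: min(r-i=2, Z[1]=0)=0; Z[7]=0
i=8: min(r-i=1, Z[2]=0)=0; Z[8]=0
i=9: fresh scan; Z[9]=0
i=10: fresh scan; Z[10]=0
i=11: fresh scan; Z[11]=2 grow→box=[11,13)
i=12: min(r-i=1, Z[1]=0)=0; Z[12]=0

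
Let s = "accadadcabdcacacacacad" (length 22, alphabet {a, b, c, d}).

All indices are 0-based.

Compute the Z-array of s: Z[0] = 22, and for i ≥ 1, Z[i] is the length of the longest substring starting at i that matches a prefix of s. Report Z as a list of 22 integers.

Z[0]=22
i=1: i≥r, start 0; Z[1]=0
i=2: i≥r, start 0; Z[2]=0
i=3: i≥r, start 0; Z[3]=1 scan→box=[3,4)
i=4: i≥r, start 0; Z[4]=0
i=5: i≥r, start 0; Z[5]=1 scan→box=[5,6)
i=6: i≥r, start 0; Z[6]=0
i=7: i≥r, start 0; Z[7]=0
i=8: i≥r, start 0; Z[8]=1 scan→box=[8,9)
i=9: i≥r, start 0; Z[9]=0
i=10: i≥r, start 0; Z[10]=0
i=11: i≥r, start 0; Z[11]=0
i=12: i≥r, start 0; Z[12]=2 scan→box=[12,14)
i=13: min(r-i=1, Z[1]=0)=0; Z[13]=0
i=14: i≥r, start 0; Z[14]=2 scan→box=[14,16)
i=15: min(r-i=1, Z[1]=0)=0; Z[15]=0
i=16: i≥r, start 0; Z[16]=2 scan→box=[16,18)
i=17: min(r-i=1, Z[1]=0)=0; Z[17]=0
i=18: i≥r, start 0; Z[18]=2 scan→box=[18,20)
i=19: min(r-i=1, Z[1]=0)=0; Z[19]=0
i=20: i≥r, start 0; Z[20]=1 scan→box=[20,21)
i=21: i≥r, start 0; Z[21]=0

[22, 0, 0, 1, 0, 1, 0, 0, 1, 0, 0, 0, 2, 0, 2, 0, 2, 0, 2, 0, 1, 0]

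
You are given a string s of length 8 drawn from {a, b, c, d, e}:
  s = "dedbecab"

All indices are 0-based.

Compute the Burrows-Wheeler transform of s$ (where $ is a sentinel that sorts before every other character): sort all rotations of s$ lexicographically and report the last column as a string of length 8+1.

rank  rotation   last
    0  $dedbecab  b
    1  ab$dedbec  c
    2  b$dedbeca  a
    3  becab$ded  d
    4  cab$dedbe  e
    5  dbecab$de  e
    6  dedbecab$  $
    7  ecab$dedb  b
    8  edbecab$d  d

bcadee$bd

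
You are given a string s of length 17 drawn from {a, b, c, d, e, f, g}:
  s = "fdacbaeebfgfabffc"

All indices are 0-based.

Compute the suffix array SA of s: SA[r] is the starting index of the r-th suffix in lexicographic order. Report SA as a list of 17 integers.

sorted suffixes:
  #0 SA[0]=12  'abffc'
  #1 SA[1]=2  'acbaeebfgfabffc'
  #2 SA[2]=5  'aeebfgfabffc'
  #3 SA[3]=4  'baeebfgfabffc'
  #4 SA[4]=13  'bffc'
  #5 SA[5]=8  'bfgfabffc'
  #6 SA[6]=16  'c'
  #7 SA[7]=3  'cbaeebfgfabffc'
  #8 SA[8]=1  'dacbaeebfgfabffc'
  #9 SA[9]=7  'ebfgfabffc'
  #10 SA[10]=6  'eebfgfabffc'
  #11 SA[11]=11  'fabffc'
  #12 SA[12]=15  'fc'
  #13 SA[13]=0  'fdacbaeebfgfabffc'
  #14 SA[14]=14  'ffc'
  #15 SA[15]=9  'fgfabffc'
  #16 SA[16]=10  'gfabffc'

[12, 2, 5, 4, 13, 8, 16, 3, 1, 7, 6, 11, 15, 0, 14, 9, 10]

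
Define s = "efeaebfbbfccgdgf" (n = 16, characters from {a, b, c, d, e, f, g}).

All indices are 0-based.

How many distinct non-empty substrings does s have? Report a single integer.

126

rank→(start, suffix):
  0 → (3, 'aebfbbfccgdgf')
  1 → (7, 'bbfccgdgf')
  2 → (5, 'bfbbfccgdgf')
  3 → (8, 'bfccgdgf')
  4 → (10, 'ccgdgf')
  5 → (11, 'cgdgf')
  6 → (13, 'dgf')
  7 → (2, 'eaebfbbfccgdgf')
  8 → (4, 'ebfbbfccgdgf')
  9 → (0, 'efeaebfbbfccgdgf')
  10 → (15, 'f')
  11 → (6, 'fbbfccgdgf')
  12 → (9, 'fccgdgf')
  13 → (1, 'feaebfbbfccgdgf')
  14 → (12, 'gdgf')
  15 → (14, 'gf')

SA = [3, 7, 5, 8, 10, 11, 13, 2, 4, 0, 15, 6, 9, 1, 12, 14]
[i] adj suffixes → lcp
  [1] 3/7 → 0 ('')
  [2] 7/5 → 1 ('b')
  [3] 5/8 → 2 ('bf')
  [4] 8/10 → 0 ('')
  [5] 10/11 → 1 ('c')
  [6] 11/13 → 0 ('')
  [7] 13/2 → 0 ('')
  [8] 2/4 → 1 ('e')
  [9] 4/0 → 1 ('e')
  [10] 0/15 → 0 ('')
  [11] 15/6 → 1 ('f')
  [12] 6/9 → 1 ('f')
  [13] 9/1 → 1 ('f')
  [14] 1/12 → 0 ('')
  [15] 12/14 → 1 ('g')

n(n+1)/2 = 16·17/2 = 136
Σ LCP = 0 + 0 + 1 + 2 + 0 + 1 + 0 + 0 + 1 + 1 + 0 + 1 + 1 + 1 + 0 + 1 = 10
distinct = 136 − 10 = 126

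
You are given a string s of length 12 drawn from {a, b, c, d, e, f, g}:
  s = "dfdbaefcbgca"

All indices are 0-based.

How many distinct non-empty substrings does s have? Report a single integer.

rank | idx | suffix
   0 |  11 | a
   1 |   4 | aefcbgca
   2 |   3 | baefcbgca
   3 |   8 | bgca
   4 |  10 | ca
   5 |   7 | cbgca
   6 |   2 | dbaefcbgca
   7 |   0 | dfdbaefcbgca
   8 |   5 | efcbgca
   9 |   6 | fcbgca
  10 |   1 | fdbaefcbgca
  11 |   9 | gca

SA = [11, 4, 3, 8, 10, 7, 2, 0, 5, 6, 1, 9]
[i] adj suffixes → lcp
  [1] 11/4 → 1 ('a')
  [2] 4/3 → 0 ('')
  [3] 3/8 → 1 ('b')
  [4] 8/10 → 0 ('')
  [5] 10/7 → 1 ('c')
  [6] 7/2 → 0 ('')
  [7] 2/0 → 1 ('d')
  [8] 0/5 → 0 ('')
  [9] 5/6 → 0 ('')
  [10] 6/1 → 1 ('f')
  [11] 1/9 → 0 ('')

n(n+1)/2 = 12·13/2 = 78
Σ LCP = 0 + 1 + 0 + 1 + 0 + 1 + 0 + 1 + 0 + 0 + 1 + 0 = 5
distinct = 78 − 5 = 73

73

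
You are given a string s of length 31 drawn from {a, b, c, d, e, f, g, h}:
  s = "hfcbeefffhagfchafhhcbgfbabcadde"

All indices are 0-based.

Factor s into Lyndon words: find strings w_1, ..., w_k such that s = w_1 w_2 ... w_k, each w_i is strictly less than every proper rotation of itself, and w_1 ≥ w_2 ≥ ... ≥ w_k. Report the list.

["h", "f", "c", "beefffh", "agfch", "afhhcbgfb", "abcadde"]

emit factor 1: 'h' (i=0, period=1)
emit factor 2: 'f' (i=1, period=1)
emit factor 3: 'c' (i=2, period=1)
emit factor 4: 'beefffh' (i=3, period=7)
emit factor 5: 'agfch' (i=10, period=5)
emit factor 6: 'afhhcbgfb' (i=15, period=9)
emit factor 7: 'abcadde' (i=24, period=7)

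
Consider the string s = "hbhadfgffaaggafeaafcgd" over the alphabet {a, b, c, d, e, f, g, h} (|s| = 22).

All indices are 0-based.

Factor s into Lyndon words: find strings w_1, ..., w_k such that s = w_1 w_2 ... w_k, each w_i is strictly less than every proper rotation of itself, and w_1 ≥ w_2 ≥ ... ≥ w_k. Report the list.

["h", "bh", "adfgff", "aaggafe", "aafcgd"]

emit factor 1: 'h' (i=0, period=1)
emit factor 2: 'bh' (i=1, period=2)
emit factor 3: 'adfgff' (i=3, period=6)
emit factor 4: 'aaggafe' (i=9, period=7)
emit factor 5: 'aafcgd' (i=16, period=6)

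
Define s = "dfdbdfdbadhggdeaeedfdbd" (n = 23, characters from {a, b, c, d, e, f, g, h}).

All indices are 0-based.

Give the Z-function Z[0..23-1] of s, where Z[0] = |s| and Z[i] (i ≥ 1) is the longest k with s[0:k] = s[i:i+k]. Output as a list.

Z[0]=23
i=1: fresh scan; Z[1]=0
i=2: fresh scan; Z[2]=1 grow→box=[2,3)
i=3: fresh scan; Z[3]=0
i=4: fresh scan; Z[4]=4 grow→box=[4,8)
i=5: min(r-i=3, Z[1]=0)=0; Z[5]=0
i=6: min(r-i=2, Z[2]=1)=1; Z[6]=1
i=7: min(r-i=1, Z[3]=0)=0; Z[7]=0
i=8: fresh scan; Z[8]=0
i=9: fresh scan; Z[9]=1 grow→box=[9,10)
i=10: fresh scan; Z[10]=0
i=11: fresh scan; Z[11]=0
i=12: fresh scan; Z[12]=0
i=13: fresh scan; Z[13]=1 grow→box=[13,14)
i=14: fresh scan; Z[14]=0
i=15: fresh scan; Z[15]=0
i=16: fresh scan; Z[16]=0
i=17: fresh scan; Z[17]=0
i=18: fresh scan; Z[18]=5 grow→box=[18,23)
i=19: min(r-i=4, Z[1]=0)=0; Z[19]=0
i=20: min(r-i=3, Z[2]=1)=1; Z[20]=1
i=21: min(r-i=2, Z[3]=0)=0; Z[21]=0
i=22: min(r-i=1, Z[4]=4)=1; Z[22]=1

[23, 0, 1, 0, 4, 0, 1, 0, 0, 1, 0, 0, 0, 1, 0, 0, 0, 0, 5, 0, 1, 0, 1]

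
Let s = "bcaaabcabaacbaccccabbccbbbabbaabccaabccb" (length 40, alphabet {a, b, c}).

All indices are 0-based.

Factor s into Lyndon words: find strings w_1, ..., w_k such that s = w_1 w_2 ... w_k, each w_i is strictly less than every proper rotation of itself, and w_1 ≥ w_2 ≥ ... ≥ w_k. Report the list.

emit factor 1: 'bc' (i=0, period=2)
emit factor 2: 'aaabcabaacbaccccabbccbbbabbaabccaabccb' (i=2, period=38)

["bc", "aaabcabaacbaccccabbccbbbabbaabccaabccb"]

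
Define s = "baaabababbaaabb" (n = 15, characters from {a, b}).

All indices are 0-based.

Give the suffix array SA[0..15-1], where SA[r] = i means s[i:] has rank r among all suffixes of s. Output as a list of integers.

rank→(start, suffix):
  0 → (1, 'aaabababbaaabb')
  1 → (10, 'aaabb')
  2 → (2, 'aabababbaaabb')
  3 → (11, 'aabb')
  4 → (3, 'abababbaaabb')
  5 → (5, 'ababbaaabb')
  6 → (12, 'abb')
  7 → (7, 'abbaaabb')
  8 → (14, 'b')
  9 → (0, 'baaabababbaaabb')
  10 → (9, 'baaabb')
  11 → (4, 'bababbaaabb')
  12 → (6, 'babbaaabb')
  13 → (13, 'bb')
  14 → (8, 'bbaaabb')

[1, 10, 2, 11, 3, 5, 12, 7, 14, 0, 9, 4, 6, 13, 8]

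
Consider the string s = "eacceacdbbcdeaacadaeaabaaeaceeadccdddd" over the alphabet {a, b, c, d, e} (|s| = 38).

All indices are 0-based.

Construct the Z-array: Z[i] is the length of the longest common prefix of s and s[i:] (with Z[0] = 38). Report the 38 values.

[38, 0, 0, 0, 3, 0, 0, 0, 0, 0, 0, 0, 2, 0, 0, 0, 0, 0, 0, 2, 0, 0, 0, 0, 0, 3, 0, 0, 1, 2, 0, 0, 0, 0, 0, 0, 0, 0]

Z[0]=38
i=1: outside box; Z[1]=0
i=2: outside box; Z[2]=0
i=3: outside box; Z[3]=0
i=4: outside box; Z[4]=3 extend→box=[4,7)
i=5: min(r-i=2, Z[1]=0)=0; Z[5]=0
i=6: min(r-i=1, Z[2]=0)=0; Z[6]=0
i=7: outside box; Z[7]=0
i=8: outside box; Z[8]=0
i=9: outside box; Z[9]=0
i=10: outside box; Z[10]=0
i=11: outside box; Z[11]=0
i=12: outside box; Z[12]=2 extend→box=[12,14)
i=13: min(r-i=1, Z[1]=0)=0; Z[13]=0
i=14: outside box; Z[14]=0
i=15: outside box; Z[15]=0
i=16: outside box; Z[16]=0
i=17: outside box; Z[17]=0
i=18: outside box; Z[18]=0
i=19: outside box; Z[19]=2 extend→box=[19,21)
i=20: min(r-i=1, Z[1]=0)=0; Z[20]=0
i=21: outside box; Z[21]=0
i=22: outside box; Z[22]=0
i=23: outside box; Z[23]=0
i=24: outside box; Z[24]=0
i=25: outside box; Z[25]=3 extend→box=[25,28)
i=26: min(r-i=2, Z[1]=0)=0; Z[26]=0
i=27: min(r-i=1, Z[2]=0)=0; Z[27]=0
i=28: outside box; Z[28]=1 extend→box=[28,29)
i=29: outside box; Z[29]=2 extend→box=[29,31)
i=30: min(r-i=1, Z[1]=0)=0; Z[30]=0
i=31: outside box; Z[31]=0
i=32: outside box; Z[32]=0
i=33: outside box; Z[33]=0
i=34: outside box; Z[34]=0
i=35: outside box; Z[35]=0
i=36: outside box; Z[36]=0
i=37: outside box; Z[37]=0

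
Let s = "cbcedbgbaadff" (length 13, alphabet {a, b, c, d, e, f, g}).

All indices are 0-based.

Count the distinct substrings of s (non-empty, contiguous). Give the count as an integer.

85

sorted suffixes:
  #0 SA[0]=8  'aadff'
  #1 SA[1]=9  'adff'
  #2 SA[2]=7  'baadff'
  #3 SA[3]=1  'bcedbgbaadff'
  #4 SA[4]=5  'bgbaadff'
  #5 SA[5]=0  'cbcedbgbaadff'
  #6 SA[6]=2  'cedbgbaadff'
  #7 SA[7]=4  'dbgbaadff'
  #8 SA[8]=10  'dff'
  #9 SA[9]=3  'edbgbaadff'
  #10 SA[10]=12  'f'
  #11 SA[11]=11  'ff'
  #12 SA[12]=6  'gbaadff'

SA = [8, 9, 7, 1, 5, 0, 2, 4, 10, 3, 12, 11, 6]
[i] adj suffixes → lcp
  [1] 8/9 → 1 ('a')
  [2] 9/7 → 0 ('')
  [3] 7/1 → 1 ('b')
  [4] 1/5 → 1 ('b')
  [5] 5/0 → 0 ('')
  [6] 0/2 → 1 ('c')
  [7] 2/4 → 0 ('')
  [8] 4/10 → 1 ('d')
  [9] 10/3 → 0 ('')
  [10] 3/12 → 0 ('')
  [11] 12/11 → 1 ('f')
  [12] 11/6 → 0 ('')

n(n+1)/2 = 13·14/2 = 91
Σ LCP = 0 + 1 + 0 + 1 + 1 + 0 + 1 + 0 + 1 + 0 + 0 + 1 + 0 = 6
distinct = 91 − 6 = 85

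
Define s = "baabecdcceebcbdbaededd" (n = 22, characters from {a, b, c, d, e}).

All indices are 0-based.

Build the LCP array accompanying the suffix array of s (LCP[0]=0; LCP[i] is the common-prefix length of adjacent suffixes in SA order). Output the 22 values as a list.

[0, 1, 1, 0, 2, 1, 1, 1, 0, 1, 1, 1, 0, 1, 1, 1, 1, 0, 1, 1, 2, 1]

sorted suffixes:
  #0 SA[0]=1  'aabecdcceebcbdbaededd'
  #1 SA[1]=2  'abecdcceebcbdbaededd'
  #2 SA[2]=16  'aededd'
  #3 SA[3]=0  'baabecdcceebcbdbaededd'
  #4 SA[4]=15  'baededd'
  #5 SA[5]=11  'bcbdbaededd'
  #6 SA[6]=13  'bdbaededd'
  #7 SA[7]=3  'becdcceebcbdbaededd'
  #8 SA[8]=12  'cbdbaededd'
  #9 SA[9]=7  'cceebcbdbaededd'
  #10 SA[10]=5  'cdcceebcbdbaededd'
  #11 SA[11]=8  'ceebcbdbaededd'
  #12 SA[12]=21  'd'
  #13 SA[13]=14  'dbaededd'
  #14 SA[14]=6  'dcceebcbdbaededd'
  #15 SA[15]=20  'dd'
  #16 SA[16]=18  'dedd'
  #17 SA[17]=10  'ebcbdbaededd'
  #18 SA[18]=4  'ecdcceebcbdbaededd'
  #19 SA[19]=19  'edd'
  #20 SA[20]=17  'ededd'
  #21 SA[21]=9  'eebcbdbaededd'

SA = [1, 2, 16, 0, 15, 11, 13, 3, 12, 7, 5, 8, 21, 14, 6, 20, 18, 10, 4, 19, 17, 9]
i: (SA[i-1],SA[i]) lcp shared
  1: (1,2) 1 'a'
  2: (2,16) 1 'a'
  3: (16,0) 0 ''
  4: (0,15) 2 'ba'
  5: (15,11) 1 'b'
  6: (11,13) 1 'b'
  7: (13,3) 1 'b'
  8: (3,12) 0 ''
  9: (12,7) 1 'c'
  10: (7,5) 1 'c'
  11: (5,8) 1 'c'
  12: (8,21) 0 ''
  13: (21,14) 1 'd'
  14: (14,6) 1 'd'
  15: (6,20) 1 'd'
  16: (20,18) 1 'd'
  17: (18,10) 0 ''
  18: (10,4) 1 'e'
  19: (4,19) 1 'e'
  20: (19,17) 2 'ed'
  21: (17,9) 1 'e'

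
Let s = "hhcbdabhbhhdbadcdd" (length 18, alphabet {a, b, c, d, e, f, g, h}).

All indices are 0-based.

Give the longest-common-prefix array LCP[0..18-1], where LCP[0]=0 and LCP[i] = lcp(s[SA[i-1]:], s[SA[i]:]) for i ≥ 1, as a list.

sorted suffixes:
  #0 SA[0]=5  'abhbhhdbadcdd'
  #1 SA[1]=13  'adcdd'
  #2 SA[2]=12  'badcdd'
  #3 SA[3]=3  'bdabhbhhdbadcdd'
  #4 SA[4]=6  'bhbhhdbadcdd'
  #5 SA[5]=8  'bhhdbadcdd'
  #6 SA[6]=2  'cbdabhbhhdbadcdd'
  #7 SA[7]=15  'cdd'
  #8 SA[8]=17  'd'
  #9 SA[9]=4  'dabhbhhdbadcdd'
  #10 SA[10]=11  'dbadcdd'
  #11 SA[11]=14  'dcdd'
  #12 SA[12]=16  'dd'
  #13 SA[13]=7  'hbhhdbadcdd'
  #14 SA[14]=1  'hcbdabhbhhdbadcdd'
  #15 SA[15]=10  'hdbadcdd'
  #16 SA[16]=0  'hhcbdabhbhhdbadcdd'
  #17 SA[17]=9  'hhdbadcdd'

SA = [5, 13, 12, 3, 6, 8, 2, 15, 17, 4, 11, 14, 16, 7, 1, 10, 0, 9]
i: (SA[i-1],SA[i]) lcp shared
  1: (5,13) 1 'a'
  2: (13,12) 0 ''
  3: (12,3) 1 'b'
  4: (3,6) 1 'b'
  5: (6,8) 2 'bh'
  6: (8,2) 0 ''
  7: (2,15) 1 'c'
  8: (15,17) 0 ''
  9: (17,4) 1 'd'
  10: (4,11) 1 'd'
  11: (11,14) 1 'd'
  12: (14,16) 1 'd'
  13: (16,7) 0 ''
  14: (7,1) 1 'h'
  15: (1,10) 1 'h'
  16: (10,0) 1 'h'
  17: (0,9) 2 'hh'

[0, 1, 0, 1, 1, 2, 0, 1, 0, 1, 1, 1, 1, 0, 1, 1, 1, 2]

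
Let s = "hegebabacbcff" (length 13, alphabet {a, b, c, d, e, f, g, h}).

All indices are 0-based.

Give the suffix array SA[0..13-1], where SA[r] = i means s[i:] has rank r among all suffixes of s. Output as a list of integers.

[5, 7, 4, 6, 9, 8, 10, 3, 1, 12, 11, 2, 0]

rank | idx | suffix
   0 |   5 | abacbcff
   1 |   7 | acbcff
   2 |   4 | babacbcff
   3 |   6 | bacbcff
   4 |   9 | bcff
   5 |   8 | cbcff
   6 |  10 | cff
   7 |   3 | ebabacbcff
   8 |   1 | egebabacbcff
   9 |  12 | f
  10 |  11 | ff
  11 |   2 | gebabacbcff
  12 |   0 | hegebabacbcff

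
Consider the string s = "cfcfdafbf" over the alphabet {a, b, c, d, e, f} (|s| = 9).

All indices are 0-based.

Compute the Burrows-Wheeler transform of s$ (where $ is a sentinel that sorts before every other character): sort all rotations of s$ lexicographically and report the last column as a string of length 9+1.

rank  rotation    last
    0  $cfcfdafbf  f
    1  afbf$cfcfd  d
    2  bf$cfcfdaf  f
    3  cfcfdafbf$  $
    4  cfdafbf$cf  f
    5  dafbf$cfcf  f
    6  f$cfcfdafb  b
    7  fbf$cfcfda  a
    8  fcfdafbf$c  c
    9  fdafbf$cfc  c

fdf$ffbacc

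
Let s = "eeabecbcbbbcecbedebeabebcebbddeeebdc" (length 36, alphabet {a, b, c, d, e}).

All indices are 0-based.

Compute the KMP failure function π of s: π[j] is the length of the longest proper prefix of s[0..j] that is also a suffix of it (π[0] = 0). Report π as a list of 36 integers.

[0, 1, 0, 0, 1, 0, 0, 0, 0, 0, 0, 0, 1, 0, 0, 1, 0, 1, 0, 1, 0, 0, 1, 0, 0, 1, 0, 0, 0, 0, 1, 2, 2, 0, 0, 0]

π[0] = 0
j=1 s[j]='e': π[1]=1 (border 'e')
j=2 s[j]='a': k: 1→0; π[2]=0 (border '')
j=3 s[j]='b': π[3]=0 (border '')
j=4 s[j]='e': π[4]=1 (border 'e')
j=5 s[j]='c': k: 1→0; π[5]=0 (border '')
j=6 s[j]='b': π[6]=0 (border '')
j=7 s[j]='c': π[7]=0 (border '')
j=8 s[j]='b': π[8]=0 (border '')
j=9 s[j]='b': π[9]=0 (border '')
j=10 s[j]='b': π[10]=0 (border '')
j=11 s[j]='c': π[11]=0 (border '')
j=12 s[j]='e': π[12]=1 (border 'e')
j=13 s[j]='c': k: 1→0; π[13]=0 (border '')
j=14 s[j]='b': π[14]=0 (border '')
j=15 s[j]='e': π[15]=1 (border 'e')
j=16 s[j]='d': k: 1→0; π[16]=0 (border '')
j=17 s[j]='e': π[17]=1 (border 'e')
j=18 s[j]='b': k: 1→0; π[18]=0 (border '')
j=19 s[j]='e': π[19]=1 (border 'e')
j=20 s[j]='a': k: 1→0; π[20]=0 (border '')
j=21 s[j]='b': π[21]=0 (border '')
j=22 s[j]='e': π[22]=1 (border 'e')
j=23 s[j]='b': k: 1→0; π[23]=0 (border '')
j=24 s[j]='c': π[24]=0 (border '')
j=25 s[j]='e': π[25]=1 (border 'e')
j=26 s[j]='b': k: 1→0; π[26]=0 (border '')
j=27 s[j]='b': π[27]=0 (border '')
j=28 s[j]='d': π[28]=0 (border '')
j=29 s[j]='d': π[29]=0 (border '')
j=30 s[j]='e': π[30]=1 (border 'e')
j=31 s[j]='e': π[31]=2 (border 'ee')
j=32 s[j]='e': k: 2→1; π[32]=2 (border 'ee')
j=33 s[j]='b': k: 2→1→0; π[33]=0 (border '')
j=34 s[j]='d': π[34]=0 (border '')
j=35 s[j]='c': π[35]=0 (border '')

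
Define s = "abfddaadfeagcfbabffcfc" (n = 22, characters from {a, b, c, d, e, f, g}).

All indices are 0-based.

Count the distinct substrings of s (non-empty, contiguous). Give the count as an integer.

rank | idx | suffix
   0 |   5 | aadfeagcfbabffcfc
   1 |   0 | abfddaadfeagcfbabffcfc
   2 |  15 | abffcfc
   3 |   6 | adfeagcfbabffcfc
   4 |  10 | agcfbabffcfc
   5 |  14 | babffcfc
   6 |   1 | bfddaadfeagcfbabffcfc
   7 |  16 | bffcfc
   8 |  21 | c
   9 |  12 | cfbabffcfc
  10 |  19 | cfc
  11 |   4 | daadfeagcfbabffcfc
  12 |   3 | ddaadfeagcfbabffcfc
  13 |   7 | dfeagcfbabffcfc
  14 |   9 | eagcfbabffcfc
  15 |  13 | fbabffcfc
  16 |  20 | fc
  17 |  18 | fcfc
  18 |   2 | fddaadfeagcfbabffcfc
  19 |   8 | feagcfbabffcfc
  20 |  17 | ffcfc
  21 |  11 | gcfbabffcfc

SA = [5, 0, 15, 6, 10, 14, 1, 16, 21, 12, 19, 4, 3, 7, 9, 13, 20, 18, 2, 8, 17, 11]
rank  pair      lcp
   1  s[5:],s[0:]  1  'a'
   2  s[0:],s[15:]  3  'abf'
   3  s[15:],s[6:]  1  'a'
   4  s[6:],s[10:]  1  'a'
   5  s[10:],s[14:]  0  ''
   6  s[14:],s[1:]  1  'b'
   7  s[1:],s[16:]  2  'bf'
   8  s[16:],s[21:]  0  ''
   9  s[21:],s[12:]  1  'c'
  10  s[12:],s[19:]  2  'cf'
  11  s[19:],s[4:]  0  ''
  12  s[4:],s[3:]  1  'd'
  13  s[3:],s[7:]  1  'd'
  14  s[7:],s[9:]  0  ''
  15  s[9:],s[13:]  0  ''
  16  s[13:],s[20:]  1  'f'
  17  s[20:],s[18:]  2  'fc'
  18  s[18:],s[2:]  1  'f'
  19  s[2:],s[8:]  1  'f'
  20  s[8:],s[17:]  1  'f'
  21  s[17:],s[11:]  0  ''

n(n+1)/2 = 22·23/2 = 253
Σ LCP = 0 + 1 + 3 + 1 + 1 + 0 + 1 + 2 + 0 + 1 + 2 + 0 + 1 + 1 + 0 + 0 + 1 + 2 + 1 + 1 + 1 + 0 = 20
distinct = 253 − 20 = 233

233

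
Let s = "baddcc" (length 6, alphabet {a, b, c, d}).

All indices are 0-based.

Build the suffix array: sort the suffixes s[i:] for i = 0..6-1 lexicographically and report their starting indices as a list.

[1, 0, 5, 4, 3, 2]

rank | idx | suffix
   0 |   1 | addcc
   1 |   0 | baddcc
   2 |   5 | c
   3 |   4 | cc
   4 |   3 | dcc
   5 |   2 | ddcc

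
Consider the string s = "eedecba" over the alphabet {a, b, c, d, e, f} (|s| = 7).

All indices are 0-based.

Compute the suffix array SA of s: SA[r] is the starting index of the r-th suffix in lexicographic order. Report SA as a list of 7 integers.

rank→(start, suffix):
  0 → (6, 'a')
  1 → (5, 'ba')
  2 → (4, 'cba')
  3 → (2, 'decba')
  4 → (3, 'ecba')
  5 → (1, 'edecba')
  6 → (0, 'eedecba')

[6, 5, 4, 2, 3, 1, 0]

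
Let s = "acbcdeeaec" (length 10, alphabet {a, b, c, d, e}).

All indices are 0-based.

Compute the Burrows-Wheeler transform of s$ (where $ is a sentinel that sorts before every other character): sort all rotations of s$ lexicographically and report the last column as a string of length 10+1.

c$eceabcead

rank  rotation     last
    0  $acbcdeeaec  c
    1  acbcdeeaec$  $
    2  aec$acbcdee  e
    3  bcdeeaec$ac  c
    4  c$acbcdeeae  e
    5  cbcdeeaec$a  a
    6  cdeeaec$acb  b
    7  deeaec$acbc  c
    8  eaec$acbcde  e
    9  ec$acbcdeea  a
   10  eeaec$acbcd  d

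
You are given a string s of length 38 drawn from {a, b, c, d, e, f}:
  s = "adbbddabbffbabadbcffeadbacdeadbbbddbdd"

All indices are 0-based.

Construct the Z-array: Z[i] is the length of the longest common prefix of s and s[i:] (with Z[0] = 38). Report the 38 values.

Z[0]=38
i=1: outside box; Z[1]=0
i=2: outside box; Z[2]=0
i=3: outside box; Z[3]=0
i=4: outside box; Z[4]=0
i=5: outside box; Z[5]=0
i=6: outside box; Z[6]=1 extend→box=[6,7)
i=7: outside box; Z[7]=0
i=8: outside box; Z[8]=0
i=9: outside box; Z[9]=0
i=10: outside box; Z[10]=0
i=11: outside box; Z[11]=0
i=12: outside box; Z[12]=1 extend→box=[12,13)
i=13: outside box; Z[13]=0
i=14: outside box; Z[14]=3 extend→box=[14,17)
i=15: min(r-i=2, Z[1]=0)=0; Z[15]=0
i=16: min(r-i=1, Z[2]=0)=0; Z[16]=0
i=17: outside box; Z[17]=0
i=18: outside box; Z[18]=0
i=19: outside box; Z[19]=0
i=20: outside box; Z[20]=0
i=21: outside box; Z[21]=3 extend→box=[21,24)
i=22: min(r-i=2, Z[1]=0)=0; Z[22]=0
i=23: min(r-i=1, Z[2]=0)=0; Z[23]=0
i=24: outside box; Z[24]=1 extend→box=[24,25)
i=25: outside box; Z[25]=0
i=26: outside box; Z[26]=0
i=27: outside box; Z[27]=0
i=28: outside box; Z[28]=4 extend→box=[28,32)
i=29: min(r-i=3, Z[1]=0)=0; Z[29]=0
i=30: min(r-i=2, Z[2]=0)=0; Z[30]=0
i=31: min(r-i=1, Z[3]=0)=0; Z[31]=0
i=32: outside box; Z[32]=0
i=33: outside box; Z[33]=0
i=34: outside box; Z[34]=0
i=35: outside box; Z[35]=0
i=36: outside box; Z[36]=0
i=37: outside box; Z[37]=0

[38, 0, 0, 0, 0, 0, 1, 0, 0, 0, 0, 0, 1, 0, 3, 0, 0, 0, 0, 0, 0, 3, 0, 0, 1, 0, 0, 0, 4, 0, 0, 0, 0, 0, 0, 0, 0, 0]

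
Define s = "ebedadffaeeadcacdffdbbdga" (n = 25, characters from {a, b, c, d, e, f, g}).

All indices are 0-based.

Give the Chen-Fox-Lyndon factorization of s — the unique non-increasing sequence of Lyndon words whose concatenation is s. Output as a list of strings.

["e", "bed", "adffaee", "adc", "acdffdbbdg", "a"]

emit factor 1: 'e' (i=0, period=1)
emit factor 2: 'bed' (i=1, period=3)
emit factor 3: 'adffaee' (i=4, period=7)
emit factor 4: 'adc' (i=11, period=3)
emit factor 5: 'acdffdbbdg' (i=14, period=10)
emit factor 6: 'a' (i=24, period=1)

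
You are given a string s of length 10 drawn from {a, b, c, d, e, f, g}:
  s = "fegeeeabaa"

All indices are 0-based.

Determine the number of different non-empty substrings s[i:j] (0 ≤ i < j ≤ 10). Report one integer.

rank | idx | suffix
   0 |   9 | a
   1 |   8 | aa
   2 |   6 | abaa
   3 |   7 | baa
   4 |   5 | eabaa
   5 |   4 | eeabaa
   6 |   3 | eeeabaa
   7 |   1 | egeeeabaa
   8 |   0 | fegeeeabaa
   9 |   2 | geeeabaa

SA = [9, 8, 6, 7, 5, 4, 3, 1, 0, 2]
i: (SA[i-1],SA[i]) lcp shared
  1: (9,8) 1 'a'
  2: (8,6) 1 'a'
  3: (6,7) 0 ''
  4: (7,5) 0 ''
  5: (5,4) 1 'e'
  6: (4,3) 2 'ee'
  7: (3,1) 1 'e'
  8: (1,0) 0 ''
  9: (0,2) 0 ''

n(n+1)/2 = 10·11/2 = 55
Σ LCP = 0 + 1 + 1 + 0 + 0 + 1 + 2 + 1 + 0 + 0 = 6
distinct = 55 − 6 = 49

49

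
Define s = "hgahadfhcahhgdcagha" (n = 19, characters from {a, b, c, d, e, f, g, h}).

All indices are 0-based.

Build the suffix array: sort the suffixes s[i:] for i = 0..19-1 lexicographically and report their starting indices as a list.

rank | idx | suffix
   0 |  18 | a
   1 |   4 | adfhcahhgdcagha
   2 |  15 | agha
   3 |   2 | ahadfhcahhgdcagha
   4 |   9 | ahhgdcagha
   5 |  14 | cagha
   6 |   8 | cahhgdcagha
   7 |  13 | dcagha
   8 |   5 | dfhcahhgdcagha
   9 |   6 | fhcahhgdcagha
  10 |   1 | gahadfhcahhgdcagha
  11 |  12 | gdcagha
  12 |  16 | gha
  13 |  17 | ha
  14 |   3 | hadfhcahhgdcagha
  15 |   7 | hcahhgdcagha
  16 |   0 | hgahadfhcahhgdcagha
  17 |  11 | hgdcagha
  18 |  10 | hhgdcagha

[18, 4, 15, 2, 9, 14, 8, 13, 5, 6, 1, 12, 16, 17, 3, 7, 0, 11, 10]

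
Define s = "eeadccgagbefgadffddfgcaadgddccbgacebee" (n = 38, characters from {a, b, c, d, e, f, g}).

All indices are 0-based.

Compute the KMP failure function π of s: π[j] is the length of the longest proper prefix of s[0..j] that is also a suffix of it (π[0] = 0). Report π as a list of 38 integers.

[0, 1, 0, 0, 0, 0, 0, 0, 0, 0, 1, 0, 0, 0, 0, 0, 0, 0, 0, 0, 0, 0, 0, 0, 0, 0, 0, 0, 0, 0, 0, 0, 0, 0, 1, 0, 1, 2]

π[0] = 0
j=1 s[j]='e': π[1]=1 (border 'e')
j=2 s[j]='a': k: 1→0; π[2]=0 (border '')
j=3 s[j]='d': π[3]=0 (border '')
j=4 s[j]='c': π[4]=0 (border '')
j=5 s[j]='c': π[5]=0 (border '')
j=6 s[j]='g': π[6]=0 (border '')
j=7 s[j]='a': π[7]=0 (border '')
j=8 s[j]='g': π[8]=0 (border '')
j=9 s[j]='b': π[9]=0 (border '')
j=10 s[j]='e': π[10]=1 (border 'e')
j=11 s[j]='f': k: 1→0; π[11]=0 (border '')
j=12 s[j]='g': π[12]=0 (border '')
j=13 s[j]='a': π[13]=0 (border '')
j=14 s[j]='d': π[14]=0 (border '')
j=15 s[j]='f': π[15]=0 (border '')
j=16 s[j]='f': π[16]=0 (border '')
j=17 s[j]='d': π[17]=0 (border '')
j=18 s[j]='d': π[18]=0 (border '')
j=19 s[j]='f': π[19]=0 (border '')
j=20 s[j]='g': π[20]=0 (border '')
j=21 s[j]='c': π[21]=0 (border '')
j=22 s[j]='a': π[22]=0 (border '')
j=23 s[j]='a': π[23]=0 (border '')
j=24 s[j]='d': π[24]=0 (border '')
j=25 s[j]='g': π[25]=0 (border '')
j=26 s[j]='d': π[26]=0 (border '')
j=27 s[j]='d': π[27]=0 (border '')
j=28 s[j]='c': π[28]=0 (border '')
j=29 s[j]='c': π[29]=0 (border '')
j=30 s[j]='b': π[30]=0 (border '')
j=31 s[j]='g': π[31]=0 (border '')
j=32 s[j]='a': π[32]=0 (border '')
j=33 s[j]='c': π[33]=0 (border '')
j=34 s[j]='e': π[34]=1 (border 'e')
j=35 s[j]='b': k: 1→0; π[35]=0 (border '')
j=36 s[j]='e': π[36]=1 (border 'e')
j=37 s[j]='e': π[37]=2 (border 'ee')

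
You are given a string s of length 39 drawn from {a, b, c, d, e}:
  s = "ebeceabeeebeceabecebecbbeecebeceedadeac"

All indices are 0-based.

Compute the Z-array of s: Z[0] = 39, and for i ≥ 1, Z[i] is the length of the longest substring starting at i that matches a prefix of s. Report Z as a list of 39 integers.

[39, 0, 1, 0, 1, 0, 0, 1, 1, 8, 0, 1, 0, 1, 0, 0, 1, 0, 4, 0, 1, 0, 0, 0, 1, 1, 0, 5, 0, 1, 0, 1, 1, 0, 0, 0, 1, 0, 0]

Z[0]=39
i=1: i≥r, start 0; Z[1]=0
i=2: i≥r, start 0; Z[2]=1 extend→box=[2,3)
i=3: i≥r, start 0; Z[3]=0
i=4: i≥r, start 0; Z[4]=1 extend→box=[4,5)
i=5: i≥r, start 0; Z[5]=0
i=6: i≥r, start 0; Z[6]=0
i=7: i≥r, start 0; Z[7]=1 extend→box=[7,8)
i=8: i≥r, start 0; Z[8]=1 extend→box=[8,9)
i=9: i≥r, start 0; Z[9]=8 extend→box=[9,17)
i=10: min(r-i=7, Z[1]=0)=0; Z[10]=0
i=11: min(r-i=6, Z[2]=1)=1; Z[11]=1
i=12: min(r-i=5, Z[3]=0)=0; Z[12]=0
i=13: min(r-i=4, Z[4]=1)=1; Z[13]=1
i=14: min(r-i=3, Z[5]=0)=0; Z[14]=0
i=15: min(r-i=2, Z[6]=0)=0; Z[15]=0
i=16: min(r-i=1, Z[7]=1)=1; Z[16]=1
i=17: i≥r, start 0; Z[17]=0
i=18: i≥r, start 0; Z[18]=4 extend→box=[18,22)
i=19: min(r-i=3, Z[1]=0)=0; Z[19]=0
i=20: min(r-i=2, Z[2]=1)=1; Z[20]=1
i=21: min(r-i=1, Z[3]=0)=0; Z[21]=0
i=22: i≥r, start 0; Z[22]=0
i=23: i≥r, start 0; Z[23]=0
i=24: i≥r, start 0; Z[24]=1 extend→box=[24,25)
i=25: i≥r, start 0; Z[25]=1 extend→box=[25,26)
i=26: i≥r, start 0; Z[26]=0
i=27: i≥r, start 0; Z[27]=5 extend→box=[27,32)
i=28: min(r-i=4, Z[1]=0)=0; Z[28]=0
i=29: min(r-i=3, Z[2]=1)=1; Z[29]=1
i=30: min(r-i=2, Z[3]=0)=0; Z[30]=0
i=31: min(r-i=1, Z[4]=1)=1; Z[31]=1
i=32: i≥r, start 0; Z[32]=1 extend→box=[32,33)
i=33: i≥r, start 0; Z[33]=0
i=34: i≥r, start 0; Z[34]=0
i=35: i≥r, start 0; Z[35]=0
i=36: i≥r, start 0; Z[36]=1 extend→box=[36,37)
i=37: i≥r, start 0; Z[37]=0
i=38: i≥r, start 0; Z[38]=0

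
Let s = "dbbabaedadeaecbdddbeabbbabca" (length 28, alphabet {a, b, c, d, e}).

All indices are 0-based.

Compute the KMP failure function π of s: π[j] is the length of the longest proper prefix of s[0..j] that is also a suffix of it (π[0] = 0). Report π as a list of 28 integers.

π[0] = 0
j=1 s[j]='b': π[1]=0 (border '')
j=2 s[j]='b': π[2]=0 (border '')
j=3 s[j]='a': π[3]=0 (border '')
j=4 s[j]='b': π[4]=0 (border '')
j=5 s[j]='a': π[5]=0 (border '')
j=6 s[j]='e': π[6]=0 (border '')
j=7 s[j]='d': π[7]=1 (border 'd')
j=8 s[j]='a': k: 1→0; π[8]=0 (border '')
j=9 s[j]='d': π[9]=1 (border 'd')
j=10 s[j]='e': k: 1→0; π[10]=0 (border '')
j=11 s[j]='a': π[11]=0 (border '')
j=12 s[j]='e': π[12]=0 (border '')
j=13 s[j]='c': π[13]=0 (border '')
j=14 s[j]='b': π[14]=0 (border '')
j=15 s[j]='d': π[15]=1 (border 'd')
j=16 s[j]='d': k: 1→0; π[16]=1 (border 'd')
j=17 s[j]='d': k: 1→0; π[17]=1 (border 'd')
j=18 s[j]='b': π[18]=2 (border 'db')
j=19 s[j]='e': k: 2→0; π[19]=0 (border '')
j=20 s[j]='a': π[20]=0 (border '')
j=21 s[j]='b': π[21]=0 (border '')
j=22 s[j]='b': π[22]=0 (border '')
j=23 s[j]='b': π[23]=0 (border '')
j=24 s[j]='a': π[24]=0 (border '')
j=25 s[j]='b': π[25]=0 (border '')
j=26 s[j]='c': π[26]=0 (border '')
j=27 s[j]='a': π[27]=0 (border '')

[0, 0, 0, 0, 0, 0, 0, 1, 0, 1, 0, 0, 0, 0, 0, 1, 1, 1, 2, 0, 0, 0, 0, 0, 0, 0, 0, 0]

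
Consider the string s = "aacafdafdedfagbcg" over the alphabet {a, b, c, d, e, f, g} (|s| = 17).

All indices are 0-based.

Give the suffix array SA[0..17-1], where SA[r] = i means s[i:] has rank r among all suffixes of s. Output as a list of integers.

[0, 1, 3, 6, 12, 14, 2, 15, 5, 8, 10, 9, 11, 4, 7, 16, 13]

rank | idx | suffix
   0 |   0 | aacafdafdedfagbcg
   1 |   1 | acafdafdedfagbcg
   2 |   3 | afdafdedfagbcg
   3 |   6 | afdedfagbcg
   4 |  12 | agbcg
   5 |  14 | bcg
   6 |   2 | cafdafdedfagbcg
   7 |  15 | cg
   8 |   5 | dafdedfagbcg
   9 |   8 | dedfagbcg
  10 |  10 | dfagbcg
  11 |   9 | edfagbcg
  12 |  11 | fagbcg
  13 |   4 | fdafdedfagbcg
  14 |   7 | fdedfagbcg
  15 |  16 | g
  16 |  13 | gbcg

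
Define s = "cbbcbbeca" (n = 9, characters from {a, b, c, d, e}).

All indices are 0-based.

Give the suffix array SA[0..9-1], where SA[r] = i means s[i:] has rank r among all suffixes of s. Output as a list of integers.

[8, 1, 4, 2, 5, 7, 0, 3, 6]

sorted suffixes:
  #0 SA[0]=8  'a'
  #1 SA[1]=1  'bbcbbeca'
  #2 SA[2]=4  'bbeca'
  #3 SA[3]=2  'bcbbeca'
  #4 SA[4]=5  'beca'
  #5 SA[5]=7  'ca'
  #6 SA[6]=0  'cbbcbbeca'
  #7 SA[7]=3  'cbbeca'
  #8 SA[8]=6  'eca'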